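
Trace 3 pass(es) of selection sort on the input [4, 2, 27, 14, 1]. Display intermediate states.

Pass 1: Select minimum 1 at index 4, swap -> [1, 2, 27, 14, 4]
Pass 2: Select minimum 2 at index 1, swap -> [1, 2, 27, 14, 4]
Pass 3: Select minimum 4 at index 4, swap -> [1, 2, 4, 14, 27]


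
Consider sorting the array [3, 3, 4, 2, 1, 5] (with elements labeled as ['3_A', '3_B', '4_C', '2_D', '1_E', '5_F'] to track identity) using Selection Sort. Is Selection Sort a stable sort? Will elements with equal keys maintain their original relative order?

Trace Selection Sort on the labeled array (the key is the number; the letter only tracks identity):
  Pass 1: minimum of unsorted part is 1_E at index 4; swap it with 3_A at index 0 -> [1_E, 3_B, 4_C, 2_D, 3_A, 5_F]
  Pass 2: minimum of unsorted part is 2_D at index 3; swap it with 3_B at index 1 -> [1_E, 2_D, 4_C, 3_B, 3_A, 5_F]
  Pass 3: minimum of unsorted part is 3_B at index 3; swap it with 4_C at index 2 -> [1_E, 2_D, 3_B, 4_C, 3_A, 5_F]
  Pass 4: minimum of unsorted part is 3_A at index 4; swap it with 4_C at index 3 -> [1_E, 2_D, 3_B, 3_A, 4_C, 5_F]
  Pass 5: minimum 4_C is already at index 4; no swap -> [1_E, 2_D, 3_B, 3_A, 4_C, 5_F]
Final order: [1_E, 2_D, 3_B, 3_A, 4_C, 5_F]
Equal keys:
  value 3: originally 3_A, 3_B; after sorting 3_B, 3_A -> order changed
Equal keys were reordered, so Selection Sort is not stable: the long-range swap that moves the minimum into place can carry an element past an equal key. (One such input is enough; an unstable sort may happen to preserve order on other inputs, but it gives no guarantee.)
Answer: Not stable


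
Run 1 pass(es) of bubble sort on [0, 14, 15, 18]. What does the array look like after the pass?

After pass 1: [0, 14, 15, 18] (0 swaps)
Total swaps: 0


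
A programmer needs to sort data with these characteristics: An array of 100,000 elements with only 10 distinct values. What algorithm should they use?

Best choice: 3-way quicksort or Counting sort
Reason: 3-way (Dutch national flag) partitioning groups every copy of the pivot together, so with only d=10 distinct keys quicksort finishes in O(n log d) expected time, which is effectively linear; counting sort runs in O(n + k) where k is the size of the key range (not the number of distinct values), so it is linear when the 10 values are integers drawn from a small known range


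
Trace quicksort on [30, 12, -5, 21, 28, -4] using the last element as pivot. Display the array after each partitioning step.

Partition 1: pivot=-4 at index 1 -> [-5, -4, 30, 21, 28, 12]
Partition 2: pivot=12 at index 2 -> [-5, -4, 12, 21, 28, 30]
Partition 3: pivot=30 at index 5 -> [-5, -4, 12, 21, 28, 30]
Partition 4: pivot=28 at index 4 -> [-5, -4, 12, 21, 28, 30]


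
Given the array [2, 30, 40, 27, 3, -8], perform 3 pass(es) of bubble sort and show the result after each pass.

After pass 1: [2, 30, 27, 3, -8, 40] (3 swaps)
After pass 2: [2, 27, 3, -8, 30, 40] (3 swaps)
After pass 3: [2, 3, -8, 27, 30, 40] (2 swaps)
Total swaps: 8


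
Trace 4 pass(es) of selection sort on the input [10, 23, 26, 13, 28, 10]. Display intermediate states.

Pass 1: Select minimum 10 at index 0, swap -> [10, 23, 26, 13, 28, 10]
Pass 2: Select minimum 10 at index 5, swap -> [10, 10, 26, 13, 28, 23]
Pass 3: Select minimum 13 at index 3, swap -> [10, 10, 13, 26, 28, 23]
Pass 4: Select minimum 23 at index 5, swap -> [10, 10, 13, 23, 28, 26]


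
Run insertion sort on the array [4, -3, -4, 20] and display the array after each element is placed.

First element 4 is already 'sorted'
Insert -3: shifted 1 elements -> [-3, 4, -4, 20]
Insert -4: shifted 2 elements -> [-4, -3, 4, 20]
Insert 20: shifted 0 elements -> [-4, -3, 4, 20]


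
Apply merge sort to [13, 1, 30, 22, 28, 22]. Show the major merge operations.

Divide and conquer:
  Merge [1] + [30] -> [1, 30]
  Merge [13] + [1, 30] -> [1, 13, 30]
  Merge [28] + [22] -> [22, 28]
  Merge [22] + [22, 28] -> [22, 22, 28]
  Merge [1, 13, 30] + [22, 22, 28] -> [1, 13, 22, 22, 28, 30]


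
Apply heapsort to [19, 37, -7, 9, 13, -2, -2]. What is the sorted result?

Build heap: [37, 19, -2, 9, 13, -7, -2]
Extract 37: [19, 13, -2, 9, -2, -7, 37]
Extract 19: [13, 9, -2, -7, -2, 19, 37]
Extract 13: [9, -2, -2, -7, 13, 19, 37]
Extract 9: [-2, -7, -2, 9, 13, 19, 37]
Extract -2: [-2, -7, -2, 9, 13, 19, 37]
Extract -2: [-7, -2, -2, 9, 13, 19, 37]


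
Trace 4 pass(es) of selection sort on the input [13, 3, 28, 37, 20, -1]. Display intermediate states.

Pass 1: Select minimum -1 at index 5, swap -> [-1, 3, 28, 37, 20, 13]
Pass 2: Select minimum 3 at index 1, swap -> [-1, 3, 28, 37, 20, 13]
Pass 3: Select minimum 13 at index 5, swap -> [-1, 3, 13, 37, 20, 28]
Pass 4: Select minimum 20 at index 4, swap -> [-1, 3, 13, 20, 37, 28]


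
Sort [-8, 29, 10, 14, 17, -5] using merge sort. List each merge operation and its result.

Divide and conquer:
  Merge [29] + [10] -> [10, 29]
  Merge [-8] + [10, 29] -> [-8, 10, 29]
  Merge [17] + [-5] -> [-5, 17]
  Merge [14] + [-5, 17] -> [-5, 14, 17]
  Merge [-8, 10, 29] + [-5, 14, 17] -> [-8, -5, 10, 14, 17, 29]


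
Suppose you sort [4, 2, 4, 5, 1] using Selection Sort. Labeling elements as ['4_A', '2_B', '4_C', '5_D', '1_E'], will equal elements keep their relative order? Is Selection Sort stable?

Trace Selection Sort on the labeled array (the key is the number; the letter only tracks identity):
  Pass 1: minimum of unsorted part is 1_E at index 4; swap it with 4_A at index 0 -> [1_E, 2_B, 4_C, 5_D, 4_A]
  Pass 2: minimum 2_B is already at index 1; no swap -> [1_E, 2_B, 4_C, 5_D, 4_A]
  Pass 3: minimum 4_C is already at index 2; no swap -> [1_E, 2_B, 4_C, 5_D, 4_A]
  Pass 4: minimum of unsorted part is 4_A at index 4; swap it with 5_D at index 3 -> [1_E, 2_B, 4_C, 4_A, 5_D]
Final order: [1_E, 2_B, 4_C, 4_A, 5_D]
Equal keys:
  value 4: originally 4_A, 4_C; after sorting 4_C, 4_A -> order changed
Equal keys were reordered, so Selection Sort is not stable: the long-range swap that moves the minimum into place can carry an element past an equal key. (One such input is enough; an unstable sort may happen to preserve order on other inputs, but it gives no guarantee.)
Answer: Not stable


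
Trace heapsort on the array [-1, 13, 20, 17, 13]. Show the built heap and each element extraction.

Build heap: [20, 17, -1, 13, 13]
Extract 20: [17, 13, -1, 13, 20]
Extract 17: [13, 13, -1, 17, 20]
Extract 13: [13, -1, 13, 17, 20]
Extract 13: [-1, 13, 13, 17, 20]


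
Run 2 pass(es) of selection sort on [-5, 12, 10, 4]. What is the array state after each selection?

Pass 1: Select minimum -5 at index 0, swap -> [-5, 12, 10, 4]
Pass 2: Select minimum 4 at index 3, swap -> [-5, 4, 10, 12]


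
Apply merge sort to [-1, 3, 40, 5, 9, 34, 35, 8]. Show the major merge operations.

Divide and conquer:
  Merge [-1] + [3] -> [-1, 3]
  Merge [40] + [5] -> [5, 40]
  Merge [-1, 3] + [5, 40] -> [-1, 3, 5, 40]
  Merge [9] + [34] -> [9, 34]
  Merge [35] + [8] -> [8, 35]
  Merge [9, 34] + [8, 35] -> [8, 9, 34, 35]
  Merge [-1, 3, 5, 40] + [8, 9, 34, 35] -> [-1, 3, 5, 8, 9, 34, 35, 40]


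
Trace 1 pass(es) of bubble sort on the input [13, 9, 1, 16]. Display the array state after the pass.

After pass 1: [9, 1, 13, 16] (2 swaps)
Total swaps: 2


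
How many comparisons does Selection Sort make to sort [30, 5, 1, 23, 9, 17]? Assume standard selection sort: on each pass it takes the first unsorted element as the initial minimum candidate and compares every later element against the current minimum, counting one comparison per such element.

Pass 1: scan indices 1..5 for the minimum = 5 comparison(s); min is 1, place at index 0 -> [1, 5, 30, 23, 9, 17]
Pass 2: scan indices 2..5 for the minimum = 4 comparison(s); min is 5, place at index 1 -> [1, 5, 30, 23, 9, 17]
Pass 3: scan indices 3..5 for the minimum = 3 comparison(s); min is 9, place at index 2 -> [1, 5, 9, 23, 30, 17]
Pass 4: scan indices 4..5 for the minimum = 2 comparison(s); min is 17, place at index 3 -> [1, 5, 9, 17, 30, 23]
Pass 5: scan indices 5..5 for the minimum = 1 comparison(s); min is 23, place at index 4 -> [1, 5, 9, 17, 23, 30]
Selection sort always scans the whole unsorted suffix, so the count is (n-1) + (n-2) + ... + 1 = n(n-1)/2 = 6*5/2 = 15 regardless of the input order.
Total comparisons: 5 + 4 + 3 + 2 + 1 = 15


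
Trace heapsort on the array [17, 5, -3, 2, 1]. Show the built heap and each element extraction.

Build heap: [17, 5, -3, 2, 1]
Extract 17: [5, 2, -3, 1, 17]
Extract 5: [2, 1, -3, 5, 17]
Extract 2: [1, -3, 2, 5, 17]
Extract 1: [-3, 1, 2, 5, 17]


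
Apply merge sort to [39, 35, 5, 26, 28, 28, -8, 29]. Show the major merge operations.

Divide and conquer:
  Merge [39] + [35] -> [35, 39]
  Merge [5] + [26] -> [5, 26]
  Merge [35, 39] + [5, 26] -> [5, 26, 35, 39]
  Merge [28] + [28] -> [28, 28]
  Merge [-8] + [29] -> [-8, 29]
  Merge [28, 28] + [-8, 29] -> [-8, 28, 28, 29]
  Merge [5, 26, 35, 39] + [-8, 28, 28, 29] -> [-8, 5, 26, 28, 28, 29, 35, 39]


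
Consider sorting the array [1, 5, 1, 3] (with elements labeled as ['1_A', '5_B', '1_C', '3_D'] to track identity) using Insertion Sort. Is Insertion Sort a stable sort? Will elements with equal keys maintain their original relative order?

Trace Insertion Sort on the labeled array (the key is the number; the letter only tracks identity):
  Insert 5_B at index 1: [1_A, 5_B, 1_C, 3_D]
  Insert 1_C at index 1: [1_A, 1_C, 5_B, 3_D]
  Insert 3_D at index 2: [1_A, 1_C, 3_D, 5_B]
Final order: [1_A, 1_C, 3_D, 5_B]
Equal keys:
  value 1: originally 1_A, 1_C; after sorting 1_A, 1_C -> order preserved
All equal keys kept their original relative order. Insertion Sort is stable: elements are shifted only while they are strictly greater than the key, so a key is inserted after any equal elements already placed.
Answer: Stable


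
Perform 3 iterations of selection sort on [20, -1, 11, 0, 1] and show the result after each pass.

Pass 1: Select minimum -1 at index 1, swap -> [-1, 20, 11, 0, 1]
Pass 2: Select minimum 0 at index 3, swap -> [-1, 0, 11, 20, 1]
Pass 3: Select minimum 1 at index 4, swap -> [-1, 0, 1, 20, 11]


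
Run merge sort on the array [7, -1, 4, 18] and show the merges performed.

Divide and conquer:
  Merge [7] + [-1] -> [-1, 7]
  Merge [4] + [18] -> [4, 18]
  Merge [-1, 7] + [4, 18] -> [-1, 4, 7, 18]


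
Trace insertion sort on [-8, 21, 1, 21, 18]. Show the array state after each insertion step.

First element -8 is already 'sorted'
Insert 21: shifted 0 elements -> [-8, 21, 1, 21, 18]
Insert 1: shifted 1 elements -> [-8, 1, 21, 21, 18]
Insert 21: shifted 0 elements -> [-8, 1, 21, 21, 18]
Insert 18: shifted 2 elements -> [-8, 1, 18, 21, 21]


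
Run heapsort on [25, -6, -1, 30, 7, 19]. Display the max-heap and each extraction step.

Build heap: [30, 25, 19, -6, 7, -1]
Extract 30: [25, 7, 19, -6, -1, 30]
Extract 25: [19, 7, -1, -6, 25, 30]
Extract 19: [7, -6, -1, 19, 25, 30]
Extract 7: [-1, -6, 7, 19, 25, 30]
Extract -1: [-6, -1, 7, 19, 25, 30]


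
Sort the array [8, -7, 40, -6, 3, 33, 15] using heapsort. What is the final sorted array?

Build heap: [40, 3, 33, -6, -7, 8, 15]
Extract 40: [33, 3, 15, -6, -7, 8, 40]
Extract 33: [15, 3, 8, -6, -7, 33, 40]
Extract 15: [8, 3, -7, -6, 15, 33, 40]
Extract 8: [3, -6, -7, 8, 15, 33, 40]
Extract 3: [-6, -7, 3, 8, 15, 33, 40]
Extract -6: [-7, -6, 3, 8, 15, 33, 40]


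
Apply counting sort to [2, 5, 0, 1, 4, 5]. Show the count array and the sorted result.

Count array: [1, 1, 1, 0, 1, 2]
(count[i] = number of elements equal to i)
Cumulative count: [1, 2, 3, 3, 4, 6]
Sorted: [0, 1, 2, 4, 5, 5]


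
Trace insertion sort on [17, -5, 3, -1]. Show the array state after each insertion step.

First element 17 is already 'sorted'
Insert -5: shifted 1 elements -> [-5, 17, 3, -1]
Insert 3: shifted 1 elements -> [-5, 3, 17, -1]
Insert -1: shifted 2 elements -> [-5, -1, 3, 17]


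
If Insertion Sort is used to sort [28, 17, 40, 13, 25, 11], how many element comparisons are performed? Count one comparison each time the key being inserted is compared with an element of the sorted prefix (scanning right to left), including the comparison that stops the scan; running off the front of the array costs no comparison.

Insert 17: 28 > 17 (shift), reached front = 1 comparison(s) -> [17, 28, 40, 13, 25, 11]
Insert 40: 28 <= 40 (stop) = 1 comparison(s) -> [17, 28, 40, 13, 25, 11]
Insert 13: 40 > 13 (shift), 28 > 13 (shift), 17 > 13 (shift), reached front = 3 comparison(s) -> [13, 17, 28, 40, 25, 11]
Insert 25: 40 > 25 (shift), 28 > 25 (shift), 17 <= 25 (stop) = 3 comparison(s) -> [13, 17, 25, 28, 40, 11]
Insert 11: 40 > 11 (shift), 28 > 11 (shift), 25 > 11 (shift), 17 > 11 (shift), 13 > 11 (shift), reached front = 5 comparison(s) -> [11, 13, 17, 25, 28, 40]
Total comparisons: 1 + 1 + 3 + 3 + 5 = 13


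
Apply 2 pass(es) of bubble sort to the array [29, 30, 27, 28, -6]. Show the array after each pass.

After pass 1: [29, 27, 28, -6, 30] (3 swaps)
After pass 2: [27, 28, -6, 29, 30] (3 swaps)
Total swaps: 6


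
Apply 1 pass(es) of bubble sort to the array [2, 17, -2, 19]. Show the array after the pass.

After pass 1: [2, -2, 17, 19] (1 swaps)
Total swaps: 1


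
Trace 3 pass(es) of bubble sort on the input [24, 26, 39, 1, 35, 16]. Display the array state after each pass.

After pass 1: [24, 26, 1, 35, 16, 39] (3 swaps)
After pass 2: [24, 1, 26, 16, 35, 39] (2 swaps)
After pass 3: [1, 24, 16, 26, 35, 39] (2 swaps)
Total swaps: 7


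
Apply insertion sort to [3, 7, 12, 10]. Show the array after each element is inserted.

First element 3 is already 'sorted'
Insert 7: shifted 0 elements -> [3, 7, 12, 10]
Insert 12: shifted 0 elements -> [3, 7, 12, 10]
Insert 10: shifted 1 elements -> [3, 7, 10, 12]


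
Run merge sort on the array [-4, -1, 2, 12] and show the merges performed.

Divide and conquer:
  Merge [-4] + [-1] -> [-4, -1]
  Merge [2] + [12] -> [2, 12]
  Merge [-4, -1] + [2, 12] -> [-4, -1, 2, 12]


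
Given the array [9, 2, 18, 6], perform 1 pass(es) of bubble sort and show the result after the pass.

After pass 1: [2, 9, 6, 18] (2 swaps)
Total swaps: 2


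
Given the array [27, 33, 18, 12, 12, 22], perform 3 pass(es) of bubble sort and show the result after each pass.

After pass 1: [27, 18, 12, 12, 22, 33] (4 swaps)
After pass 2: [18, 12, 12, 22, 27, 33] (4 swaps)
After pass 3: [12, 12, 18, 22, 27, 33] (2 swaps)
Total swaps: 10


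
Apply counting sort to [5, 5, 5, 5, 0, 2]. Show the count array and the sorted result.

Count array: [1, 0, 1, 0, 0, 4]
(count[i] = number of elements equal to i)
Cumulative count: [1, 1, 2, 2, 2, 6]
Sorted: [0, 2, 5, 5, 5, 5]


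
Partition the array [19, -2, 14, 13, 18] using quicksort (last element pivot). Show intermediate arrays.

Partition 1: pivot=18 at index 3 -> [-2, 14, 13, 18, 19]
Partition 2: pivot=13 at index 1 -> [-2, 13, 14, 18, 19]


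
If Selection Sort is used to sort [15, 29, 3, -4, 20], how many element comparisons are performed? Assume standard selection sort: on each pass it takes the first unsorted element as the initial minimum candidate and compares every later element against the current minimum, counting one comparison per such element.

Pass 1: scan indices 1..4 for the minimum = 4 comparison(s); min is -4, place at index 0 -> [-4, 29, 3, 15, 20]
Pass 2: scan indices 2..4 for the minimum = 3 comparison(s); min is 3, place at index 1 -> [-4, 3, 29, 15, 20]
Pass 3: scan indices 3..4 for the minimum = 2 comparison(s); min is 15, place at index 2 -> [-4, 3, 15, 29, 20]
Pass 4: scan indices 4..4 for the minimum = 1 comparison(s); min is 20, place at index 3 -> [-4, 3, 15, 20, 29]
Selection sort always scans the whole unsorted suffix, so the count is (n-1) + (n-2) + ... + 1 = n(n-1)/2 = 5*4/2 = 10 regardless of the input order.
Total comparisons: 4 + 3 + 2 + 1 = 10


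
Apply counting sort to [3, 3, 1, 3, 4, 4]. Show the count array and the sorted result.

Count array: [0, 1, 0, 3, 2]
(count[i] = number of elements equal to i)
Cumulative count: [0, 1, 1, 4, 6]
Sorted: [1, 3, 3, 3, 4, 4]


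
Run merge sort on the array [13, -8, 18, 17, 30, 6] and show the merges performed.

Divide and conquer:
  Merge [-8] + [18] -> [-8, 18]
  Merge [13] + [-8, 18] -> [-8, 13, 18]
  Merge [30] + [6] -> [6, 30]
  Merge [17] + [6, 30] -> [6, 17, 30]
  Merge [-8, 13, 18] + [6, 17, 30] -> [-8, 6, 13, 17, 18, 30]


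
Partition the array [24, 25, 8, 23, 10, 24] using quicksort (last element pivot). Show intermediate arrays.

Partition 1: pivot=24 at index 4 -> [24, 8, 23, 10, 24, 25]
Partition 2: pivot=10 at index 1 -> [8, 10, 23, 24, 24, 25]
Partition 3: pivot=24 at index 3 -> [8, 10, 23, 24, 24, 25]


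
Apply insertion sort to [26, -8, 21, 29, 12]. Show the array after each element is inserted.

First element 26 is already 'sorted'
Insert -8: shifted 1 elements -> [-8, 26, 21, 29, 12]
Insert 21: shifted 1 elements -> [-8, 21, 26, 29, 12]
Insert 29: shifted 0 elements -> [-8, 21, 26, 29, 12]
Insert 12: shifted 3 elements -> [-8, 12, 21, 26, 29]


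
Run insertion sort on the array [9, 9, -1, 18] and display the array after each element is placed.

First element 9 is already 'sorted'
Insert 9: shifted 0 elements -> [9, 9, -1, 18]
Insert -1: shifted 2 elements -> [-1, 9, 9, 18]
Insert 18: shifted 0 elements -> [-1, 9, 9, 18]


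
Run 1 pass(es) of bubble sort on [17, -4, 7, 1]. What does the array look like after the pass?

After pass 1: [-4, 7, 1, 17] (3 swaps)
Total swaps: 3


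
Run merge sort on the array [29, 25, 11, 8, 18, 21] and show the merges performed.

Divide and conquer:
  Merge [25] + [11] -> [11, 25]
  Merge [29] + [11, 25] -> [11, 25, 29]
  Merge [18] + [21] -> [18, 21]
  Merge [8] + [18, 21] -> [8, 18, 21]
  Merge [11, 25, 29] + [8, 18, 21] -> [8, 11, 18, 21, 25, 29]


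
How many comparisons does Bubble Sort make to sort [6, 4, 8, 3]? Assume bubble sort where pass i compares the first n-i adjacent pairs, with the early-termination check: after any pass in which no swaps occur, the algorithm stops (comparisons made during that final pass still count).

Pass 1: compare adjacent pairs (0,1)..(2,3) = 3 comparison(s), 2 swap(s) -> [4, 6, 3, 8]
Pass 2: compare adjacent pairs (0,1)..(1,2) = 2 comparison(s), 1 swap(s) -> [4, 3, 6, 8]
Pass 3: compare adjacent pairs (0,1)..(0,1) = 1 comparison(s), 1 swap(s) -> [3, 4, 6, 8]
Every pass made at least one swap, so all n-1 passes run.
Total comparisons: 3 + 2 + 1 = 6


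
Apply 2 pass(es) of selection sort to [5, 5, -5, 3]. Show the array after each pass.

Pass 1: Select minimum -5 at index 2, swap -> [-5, 5, 5, 3]
Pass 2: Select minimum 3 at index 3, swap -> [-5, 3, 5, 5]


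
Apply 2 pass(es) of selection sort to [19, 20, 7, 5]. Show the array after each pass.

Pass 1: Select minimum 5 at index 3, swap -> [5, 20, 7, 19]
Pass 2: Select minimum 7 at index 2, swap -> [5, 7, 20, 19]


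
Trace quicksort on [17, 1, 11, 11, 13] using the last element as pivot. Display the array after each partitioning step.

Partition 1: pivot=13 at index 3 -> [1, 11, 11, 13, 17]
Partition 2: pivot=11 at index 2 -> [1, 11, 11, 13, 17]
Partition 3: pivot=11 at index 1 -> [1, 11, 11, 13, 17]


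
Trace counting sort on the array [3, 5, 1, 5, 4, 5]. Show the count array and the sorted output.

Count array: [0, 1, 0, 1, 1, 3]
(count[i] = number of elements equal to i)
Cumulative count: [0, 1, 1, 2, 3, 6]
Sorted: [1, 3, 4, 5, 5, 5]


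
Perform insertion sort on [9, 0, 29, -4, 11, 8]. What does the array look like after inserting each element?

First element 9 is already 'sorted'
Insert 0: shifted 1 elements -> [0, 9, 29, -4, 11, 8]
Insert 29: shifted 0 elements -> [0, 9, 29, -4, 11, 8]
Insert -4: shifted 3 elements -> [-4, 0, 9, 29, 11, 8]
Insert 11: shifted 1 elements -> [-4, 0, 9, 11, 29, 8]
Insert 8: shifted 3 elements -> [-4, 0, 8, 9, 11, 29]


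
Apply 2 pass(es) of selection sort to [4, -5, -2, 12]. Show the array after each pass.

Pass 1: Select minimum -5 at index 1, swap -> [-5, 4, -2, 12]
Pass 2: Select minimum -2 at index 2, swap -> [-5, -2, 4, 12]


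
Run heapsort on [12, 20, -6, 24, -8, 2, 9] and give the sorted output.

Build heap: [24, 20, 9, 12, -8, 2, -6]
Extract 24: [20, 12, 9, -6, -8, 2, 24]
Extract 20: [12, 2, 9, -6, -8, 20, 24]
Extract 12: [9, 2, -8, -6, 12, 20, 24]
Extract 9: [2, -6, -8, 9, 12, 20, 24]
Extract 2: [-6, -8, 2, 9, 12, 20, 24]
Extract -6: [-8, -6, 2, 9, 12, 20, 24]


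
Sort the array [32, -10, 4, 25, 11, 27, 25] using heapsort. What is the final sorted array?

Build heap: [32, 25, 27, -10, 11, 4, 25]
Extract 32: [27, 25, 25, -10, 11, 4, 32]
Extract 27: [25, 11, 25, -10, 4, 27, 32]
Extract 25: [25, 11, 4, -10, 25, 27, 32]
Extract 25: [11, -10, 4, 25, 25, 27, 32]
Extract 11: [4, -10, 11, 25, 25, 27, 32]
Extract 4: [-10, 4, 11, 25, 25, 27, 32]


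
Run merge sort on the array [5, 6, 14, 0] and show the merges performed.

Divide and conquer:
  Merge [5] + [6] -> [5, 6]
  Merge [14] + [0] -> [0, 14]
  Merge [5, 6] + [0, 14] -> [0, 5, 6, 14]


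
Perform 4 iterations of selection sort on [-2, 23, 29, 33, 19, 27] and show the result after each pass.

Pass 1: Select minimum -2 at index 0, swap -> [-2, 23, 29, 33, 19, 27]
Pass 2: Select minimum 19 at index 4, swap -> [-2, 19, 29, 33, 23, 27]
Pass 3: Select minimum 23 at index 4, swap -> [-2, 19, 23, 33, 29, 27]
Pass 4: Select minimum 27 at index 5, swap -> [-2, 19, 23, 27, 29, 33]


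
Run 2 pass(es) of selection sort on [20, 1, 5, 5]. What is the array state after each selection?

Pass 1: Select minimum 1 at index 1, swap -> [1, 20, 5, 5]
Pass 2: Select minimum 5 at index 2, swap -> [1, 5, 20, 5]


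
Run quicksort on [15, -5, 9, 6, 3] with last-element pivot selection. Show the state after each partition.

Partition 1: pivot=3 at index 1 -> [-5, 3, 9, 6, 15]
Partition 2: pivot=15 at index 4 -> [-5, 3, 9, 6, 15]
Partition 3: pivot=6 at index 2 -> [-5, 3, 6, 9, 15]


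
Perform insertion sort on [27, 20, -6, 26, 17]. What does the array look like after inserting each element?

First element 27 is already 'sorted'
Insert 20: shifted 1 elements -> [20, 27, -6, 26, 17]
Insert -6: shifted 2 elements -> [-6, 20, 27, 26, 17]
Insert 26: shifted 1 elements -> [-6, 20, 26, 27, 17]
Insert 17: shifted 3 elements -> [-6, 17, 20, 26, 27]


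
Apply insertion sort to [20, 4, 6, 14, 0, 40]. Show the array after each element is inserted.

First element 20 is already 'sorted'
Insert 4: shifted 1 elements -> [4, 20, 6, 14, 0, 40]
Insert 6: shifted 1 elements -> [4, 6, 20, 14, 0, 40]
Insert 14: shifted 1 elements -> [4, 6, 14, 20, 0, 40]
Insert 0: shifted 4 elements -> [0, 4, 6, 14, 20, 40]
Insert 40: shifted 0 elements -> [0, 4, 6, 14, 20, 40]


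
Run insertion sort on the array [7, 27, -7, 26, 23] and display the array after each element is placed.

First element 7 is already 'sorted'
Insert 27: shifted 0 elements -> [7, 27, -7, 26, 23]
Insert -7: shifted 2 elements -> [-7, 7, 27, 26, 23]
Insert 26: shifted 1 elements -> [-7, 7, 26, 27, 23]
Insert 23: shifted 2 elements -> [-7, 7, 23, 26, 27]


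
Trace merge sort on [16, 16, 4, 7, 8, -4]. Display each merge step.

Divide and conquer:
  Merge [16] + [4] -> [4, 16]
  Merge [16] + [4, 16] -> [4, 16, 16]
  Merge [8] + [-4] -> [-4, 8]
  Merge [7] + [-4, 8] -> [-4, 7, 8]
  Merge [4, 16, 16] + [-4, 7, 8] -> [-4, 4, 7, 8, 16, 16]


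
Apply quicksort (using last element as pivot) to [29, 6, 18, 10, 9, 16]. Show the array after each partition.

Partition 1: pivot=16 at index 3 -> [6, 10, 9, 16, 18, 29]
Partition 2: pivot=9 at index 1 -> [6, 9, 10, 16, 18, 29]
Partition 3: pivot=29 at index 5 -> [6, 9, 10, 16, 18, 29]


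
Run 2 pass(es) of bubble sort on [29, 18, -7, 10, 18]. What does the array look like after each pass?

After pass 1: [18, -7, 10, 18, 29] (4 swaps)
After pass 2: [-7, 10, 18, 18, 29] (2 swaps)
Total swaps: 6


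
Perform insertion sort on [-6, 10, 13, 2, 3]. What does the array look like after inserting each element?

First element -6 is already 'sorted'
Insert 10: shifted 0 elements -> [-6, 10, 13, 2, 3]
Insert 13: shifted 0 elements -> [-6, 10, 13, 2, 3]
Insert 2: shifted 2 elements -> [-6, 2, 10, 13, 3]
Insert 3: shifted 2 elements -> [-6, 2, 3, 10, 13]


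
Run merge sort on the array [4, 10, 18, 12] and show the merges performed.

Divide and conquer:
  Merge [4] + [10] -> [4, 10]
  Merge [18] + [12] -> [12, 18]
  Merge [4, 10] + [12, 18] -> [4, 10, 12, 18]


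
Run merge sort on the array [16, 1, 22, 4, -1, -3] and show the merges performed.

Divide and conquer:
  Merge [1] + [22] -> [1, 22]
  Merge [16] + [1, 22] -> [1, 16, 22]
  Merge [-1] + [-3] -> [-3, -1]
  Merge [4] + [-3, -1] -> [-3, -1, 4]
  Merge [1, 16, 22] + [-3, -1, 4] -> [-3, -1, 1, 4, 16, 22]


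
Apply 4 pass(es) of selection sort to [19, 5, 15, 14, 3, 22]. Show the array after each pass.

Pass 1: Select minimum 3 at index 4, swap -> [3, 5, 15, 14, 19, 22]
Pass 2: Select minimum 5 at index 1, swap -> [3, 5, 15, 14, 19, 22]
Pass 3: Select minimum 14 at index 3, swap -> [3, 5, 14, 15, 19, 22]
Pass 4: Select minimum 15 at index 3, swap -> [3, 5, 14, 15, 19, 22]


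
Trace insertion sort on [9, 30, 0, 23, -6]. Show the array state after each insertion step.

First element 9 is already 'sorted'
Insert 30: shifted 0 elements -> [9, 30, 0, 23, -6]
Insert 0: shifted 2 elements -> [0, 9, 30, 23, -6]
Insert 23: shifted 1 elements -> [0, 9, 23, 30, -6]
Insert -6: shifted 4 elements -> [-6, 0, 9, 23, 30]


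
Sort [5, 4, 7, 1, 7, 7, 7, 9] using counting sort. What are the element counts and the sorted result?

Count array: [0, 1, 0, 0, 1, 1, 0, 4, 0, 1]
(count[i] = number of elements equal to i)
Cumulative count: [0, 1, 1, 1, 2, 3, 3, 7, 7, 8]
Sorted: [1, 4, 5, 7, 7, 7, 7, 9]


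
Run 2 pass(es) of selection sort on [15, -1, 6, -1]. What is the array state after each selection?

Pass 1: Select minimum -1 at index 1, swap -> [-1, 15, 6, -1]
Pass 2: Select minimum -1 at index 3, swap -> [-1, -1, 6, 15]


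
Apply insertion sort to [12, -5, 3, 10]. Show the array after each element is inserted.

First element 12 is already 'sorted'
Insert -5: shifted 1 elements -> [-5, 12, 3, 10]
Insert 3: shifted 1 elements -> [-5, 3, 12, 10]
Insert 10: shifted 1 elements -> [-5, 3, 10, 12]


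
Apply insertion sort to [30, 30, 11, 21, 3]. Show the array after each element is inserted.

First element 30 is already 'sorted'
Insert 30: shifted 0 elements -> [30, 30, 11, 21, 3]
Insert 11: shifted 2 elements -> [11, 30, 30, 21, 3]
Insert 21: shifted 2 elements -> [11, 21, 30, 30, 3]
Insert 3: shifted 4 elements -> [3, 11, 21, 30, 30]


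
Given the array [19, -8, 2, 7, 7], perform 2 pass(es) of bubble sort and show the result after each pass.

After pass 1: [-8, 2, 7, 7, 19] (4 swaps)
After pass 2: [-8, 2, 7, 7, 19] (0 swaps)
Total swaps: 4


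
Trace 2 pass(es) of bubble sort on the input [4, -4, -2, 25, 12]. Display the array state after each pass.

After pass 1: [-4, -2, 4, 12, 25] (3 swaps)
After pass 2: [-4, -2, 4, 12, 25] (0 swaps)
Total swaps: 3


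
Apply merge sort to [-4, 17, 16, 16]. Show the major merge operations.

Divide and conquer:
  Merge [-4] + [17] -> [-4, 17]
  Merge [16] + [16] -> [16, 16]
  Merge [-4, 17] + [16, 16] -> [-4, 16, 16, 17]


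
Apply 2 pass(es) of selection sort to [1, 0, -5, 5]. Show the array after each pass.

Pass 1: Select minimum -5 at index 2, swap -> [-5, 0, 1, 5]
Pass 2: Select minimum 0 at index 1, swap -> [-5, 0, 1, 5]


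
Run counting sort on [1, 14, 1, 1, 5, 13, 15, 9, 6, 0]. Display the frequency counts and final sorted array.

Count array: [1, 3, 0, 0, 0, 1, 1, 0, 0, 1, 0, 0, 0, 1, 1, 1]
(count[i] = number of elements equal to i)
Cumulative count: [1, 4, 4, 4, 4, 5, 6, 6, 6, 7, 7, 7, 7, 8, 9, 10]
Sorted: [0, 1, 1, 1, 5, 6, 9, 13, 14, 15]


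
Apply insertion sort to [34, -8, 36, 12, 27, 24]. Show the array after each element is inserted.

First element 34 is already 'sorted'
Insert -8: shifted 1 elements -> [-8, 34, 36, 12, 27, 24]
Insert 36: shifted 0 elements -> [-8, 34, 36, 12, 27, 24]
Insert 12: shifted 2 elements -> [-8, 12, 34, 36, 27, 24]
Insert 27: shifted 2 elements -> [-8, 12, 27, 34, 36, 24]
Insert 24: shifted 3 elements -> [-8, 12, 24, 27, 34, 36]


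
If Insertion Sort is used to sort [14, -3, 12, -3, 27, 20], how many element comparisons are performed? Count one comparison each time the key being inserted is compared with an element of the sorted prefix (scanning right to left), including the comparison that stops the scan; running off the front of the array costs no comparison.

Insert -3: 14 > -3 (shift), reached front = 1 comparison(s) -> [-3, 14, 12, -3, 27, 20]
Insert 12: 14 > 12 (shift), -3 <= 12 (stop) = 2 comparison(s) -> [-3, 12, 14, -3, 27, 20]
Insert -3: 14 > -3 (shift), 12 > -3 (shift), -3 <= -3 (stop) = 3 comparison(s) -> [-3, -3, 12, 14, 27, 20]
Insert 27: 14 <= 27 (stop) = 1 comparison(s) -> [-3, -3, 12, 14, 27, 20]
Insert 20: 27 > 20 (shift), 14 <= 20 (stop) = 2 comparison(s) -> [-3, -3, 12, 14, 20, 27]
Total comparisons: 1 + 2 + 3 + 1 + 2 = 9


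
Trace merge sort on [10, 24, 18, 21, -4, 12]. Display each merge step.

Divide and conquer:
  Merge [24] + [18] -> [18, 24]
  Merge [10] + [18, 24] -> [10, 18, 24]
  Merge [-4] + [12] -> [-4, 12]
  Merge [21] + [-4, 12] -> [-4, 12, 21]
  Merge [10, 18, 24] + [-4, 12, 21] -> [-4, 10, 12, 18, 21, 24]


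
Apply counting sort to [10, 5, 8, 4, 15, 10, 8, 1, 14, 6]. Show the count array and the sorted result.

Count array: [0, 1, 0, 0, 1, 1, 1, 0, 2, 0, 2, 0, 0, 0, 1, 1]
(count[i] = number of elements equal to i)
Cumulative count: [0, 1, 1, 1, 2, 3, 4, 4, 6, 6, 8, 8, 8, 8, 9, 10]
Sorted: [1, 4, 5, 6, 8, 8, 10, 10, 14, 15]


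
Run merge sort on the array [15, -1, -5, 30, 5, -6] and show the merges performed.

Divide and conquer:
  Merge [-1] + [-5] -> [-5, -1]
  Merge [15] + [-5, -1] -> [-5, -1, 15]
  Merge [5] + [-6] -> [-6, 5]
  Merge [30] + [-6, 5] -> [-6, 5, 30]
  Merge [-5, -1, 15] + [-6, 5, 30] -> [-6, -5, -1, 5, 15, 30]


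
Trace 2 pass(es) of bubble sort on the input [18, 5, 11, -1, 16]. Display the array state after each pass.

After pass 1: [5, 11, -1, 16, 18] (4 swaps)
After pass 2: [5, -1, 11, 16, 18] (1 swaps)
Total swaps: 5


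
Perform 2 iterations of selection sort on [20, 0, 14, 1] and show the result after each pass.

Pass 1: Select minimum 0 at index 1, swap -> [0, 20, 14, 1]
Pass 2: Select minimum 1 at index 3, swap -> [0, 1, 14, 20]


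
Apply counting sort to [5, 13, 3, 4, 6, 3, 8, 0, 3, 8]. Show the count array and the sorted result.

Count array: [1, 0, 0, 3, 1, 1, 1, 0, 2, 0, 0, 0, 0, 1]
(count[i] = number of elements equal to i)
Cumulative count: [1, 1, 1, 4, 5, 6, 7, 7, 9, 9, 9, 9, 9, 10]
Sorted: [0, 3, 3, 3, 4, 5, 6, 8, 8, 13]


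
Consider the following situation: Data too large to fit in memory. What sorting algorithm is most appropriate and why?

Best choice: External merge sort
Reason: Minimizes disk I/O by sequential reads/writes


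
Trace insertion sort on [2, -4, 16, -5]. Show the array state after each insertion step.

First element 2 is already 'sorted'
Insert -4: shifted 1 elements -> [-4, 2, 16, -5]
Insert 16: shifted 0 elements -> [-4, 2, 16, -5]
Insert -5: shifted 3 elements -> [-5, -4, 2, 16]


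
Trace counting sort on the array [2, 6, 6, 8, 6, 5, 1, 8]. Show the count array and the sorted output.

Count array: [0, 1, 1, 0, 0, 1, 3, 0, 2]
(count[i] = number of elements equal to i)
Cumulative count: [0, 1, 2, 2, 2, 3, 6, 6, 8]
Sorted: [1, 2, 5, 6, 6, 6, 8, 8]


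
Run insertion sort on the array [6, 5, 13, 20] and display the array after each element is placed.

First element 6 is already 'sorted'
Insert 5: shifted 1 elements -> [5, 6, 13, 20]
Insert 13: shifted 0 elements -> [5, 6, 13, 20]
Insert 20: shifted 0 elements -> [5, 6, 13, 20]


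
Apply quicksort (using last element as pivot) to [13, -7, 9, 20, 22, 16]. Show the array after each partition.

Partition 1: pivot=16 at index 3 -> [13, -7, 9, 16, 22, 20]
Partition 2: pivot=9 at index 1 -> [-7, 9, 13, 16, 22, 20]
Partition 3: pivot=20 at index 4 -> [-7, 9, 13, 16, 20, 22]


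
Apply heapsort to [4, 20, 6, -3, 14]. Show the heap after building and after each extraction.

Build heap: [20, 14, 6, -3, 4]
Extract 20: [14, 4, 6, -3, 20]
Extract 14: [6, 4, -3, 14, 20]
Extract 6: [4, -3, 6, 14, 20]
Extract 4: [-3, 4, 6, 14, 20]


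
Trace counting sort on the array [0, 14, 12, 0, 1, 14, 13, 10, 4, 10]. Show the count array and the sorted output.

Count array: [2, 1, 0, 0, 1, 0, 0, 0, 0, 0, 2, 0, 1, 1, 2]
(count[i] = number of elements equal to i)
Cumulative count: [2, 3, 3, 3, 4, 4, 4, 4, 4, 4, 6, 6, 7, 8, 10]
Sorted: [0, 0, 1, 4, 10, 10, 12, 13, 14, 14]


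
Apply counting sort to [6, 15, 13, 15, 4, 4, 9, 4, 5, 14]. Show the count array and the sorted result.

Count array: [0, 0, 0, 0, 3, 1, 1, 0, 0, 1, 0, 0, 0, 1, 1, 2]
(count[i] = number of elements equal to i)
Cumulative count: [0, 0, 0, 0, 3, 4, 5, 5, 5, 6, 6, 6, 6, 7, 8, 10]
Sorted: [4, 4, 4, 5, 6, 9, 13, 14, 15, 15]


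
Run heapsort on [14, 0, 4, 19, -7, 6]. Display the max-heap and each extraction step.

Build heap: [19, 14, 6, 0, -7, 4]
Extract 19: [14, 4, 6, 0, -7, 19]
Extract 14: [6, 4, -7, 0, 14, 19]
Extract 6: [4, 0, -7, 6, 14, 19]
Extract 4: [0, -7, 4, 6, 14, 19]
Extract 0: [-7, 0, 4, 6, 14, 19]


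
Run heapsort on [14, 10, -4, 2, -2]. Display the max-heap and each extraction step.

Build heap: [14, 10, -4, 2, -2]
Extract 14: [10, 2, -4, -2, 14]
Extract 10: [2, -2, -4, 10, 14]
Extract 2: [-2, -4, 2, 10, 14]
Extract -2: [-4, -2, 2, 10, 14]


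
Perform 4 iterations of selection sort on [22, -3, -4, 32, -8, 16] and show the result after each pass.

Pass 1: Select minimum -8 at index 4, swap -> [-8, -3, -4, 32, 22, 16]
Pass 2: Select minimum -4 at index 2, swap -> [-8, -4, -3, 32, 22, 16]
Pass 3: Select minimum -3 at index 2, swap -> [-8, -4, -3, 32, 22, 16]
Pass 4: Select minimum 16 at index 5, swap -> [-8, -4, -3, 16, 22, 32]


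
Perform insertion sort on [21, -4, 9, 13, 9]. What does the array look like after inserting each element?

First element 21 is already 'sorted'
Insert -4: shifted 1 elements -> [-4, 21, 9, 13, 9]
Insert 9: shifted 1 elements -> [-4, 9, 21, 13, 9]
Insert 13: shifted 1 elements -> [-4, 9, 13, 21, 9]
Insert 9: shifted 2 elements -> [-4, 9, 9, 13, 21]


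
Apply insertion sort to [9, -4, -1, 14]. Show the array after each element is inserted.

First element 9 is already 'sorted'
Insert -4: shifted 1 elements -> [-4, 9, -1, 14]
Insert -1: shifted 1 elements -> [-4, -1, 9, 14]
Insert 14: shifted 0 elements -> [-4, -1, 9, 14]


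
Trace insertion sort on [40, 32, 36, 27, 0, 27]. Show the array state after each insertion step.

First element 40 is already 'sorted'
Insert 32: shifted 1 elements -> [32, 40, 36, 27, 0, 27]
Insert 36: shifted 1 elements -> [32, 36, 40, 27, 0, 27]
Insert 27: shifted 3 elements -> [27, 32, 36, 40, 0, 27]
Insert 0: shifted 4 elements -> [0, 27, 32, 36, 40, 27]
Insert 27: shifted 3 elements -> [0, 27, 27, 32, 36, 40]


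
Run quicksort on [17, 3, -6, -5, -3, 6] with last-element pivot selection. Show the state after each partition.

Partition 1: pivot=6 at index 4 -> [3, -6, -5, -3, 6, 17]
Partition 2: pivot=-3 at index 2 -> [-6, -5, -3, 3, 6, 17]
Partition 3: pivot=-5 at index 1 -> [-6, -5, -3, 3, 6, 17]


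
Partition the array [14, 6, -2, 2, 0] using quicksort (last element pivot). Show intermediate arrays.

Partition 1: pivot=0 at index 1 -> [-2, 0, 14, 2, 6]
Partition 2: pivot=6 at index 3 -> [-2, 0, 2, 6, 14]


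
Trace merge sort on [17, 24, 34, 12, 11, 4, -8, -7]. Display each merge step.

Divide and conquer:
  Merge [17] + [24] -> [17, 24]
  Merge [34] + [12] -> [12, 34]
  Merge [17, 24] + [12, 34] -> [12, 17, 24, 34]
  Merge [11] + [4] -> [4, 11]
  Merge [-8] + [-7] -> [-8, -7]
  Merge [4, 11] + [-8, -7] -> [-8, -7, 4, 11]
  Merge [12, 17, 24, 34] + [-8, -7, 4, 11] -> [-8, -7, 4, 11, 12, 17, 24, 34]


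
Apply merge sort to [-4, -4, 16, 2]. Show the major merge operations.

Divide and conquer:
  Merge [-4] + [-4] -> [-4, -4]
  Merge [16] + [2] -> [2, 16]
  Merge [-4, -4] + [2, 16] -> [-4, -4, 2, 16]


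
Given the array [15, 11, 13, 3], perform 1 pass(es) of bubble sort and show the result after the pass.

After pass 1: [11, 13, 3, 15] (3 swaps)
Total swaps: 3


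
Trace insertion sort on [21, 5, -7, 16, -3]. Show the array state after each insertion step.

First element 21 is already 'sorted'
Insert 5: shifted 1 elements -> [5, 21, -7, 16, -3]
Insert -7: shifted 2 elements -> [-7, 5, 21, 16, -3]
Insert 16: shifted 1 elements -> [-7, 5, 16, 21, -3]
Insert -3: shifted 3 elements -> [-7, -3, 5, 16, 21]


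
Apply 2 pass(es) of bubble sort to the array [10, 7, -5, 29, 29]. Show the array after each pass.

After pass 1: [7, -5, 10, 29, 29] (2 swaps)
After pass 2: [-5, 7, 10, 29, 29] (1 swaps)
Total swaps: 3


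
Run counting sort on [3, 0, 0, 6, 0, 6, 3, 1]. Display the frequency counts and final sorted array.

Count array: [3, 1, 0, 2, 0, 0, 2]
(count[i] = number of elements equal to i)
Cumulative count: [3, 4, 4, 6, 6, 6, 8]
Sorted: [0, 0, 0, 1, 3, 3, 6, 6]


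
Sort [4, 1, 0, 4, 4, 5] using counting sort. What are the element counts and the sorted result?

Count array: [1, 1, 0, 0, 3, 1]
(count[i] = number of elements equal to i)
Cumulative count: [1, 2, 2, 2, 5, 6]
Sorted: [0, 1, 4, 4, 4, 5]


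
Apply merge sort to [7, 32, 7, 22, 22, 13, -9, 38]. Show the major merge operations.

Divide and conquer:
  Merge [7] + [32] -> [7, 32]
  Merge [7] + [22] -> [7, 22]
  Merge [7, 32] + [7, 22] -> [7, 7, 22, 32]
  Merge [22] + [13] -> [13, 22]
  Merge [-9] + [38] -> [-9, 38]
  Merge [13, 22] + [-9, 38] -> [-9, 13, 22, 38]
  Merge [7, 7, 22, 32] + [-9, 13, 22, 38] -> [-9, 7, 7, 13, 22, 22, 32, 38]


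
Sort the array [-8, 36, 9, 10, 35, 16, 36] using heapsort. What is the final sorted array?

Build heap: [36, 35, 36, 10, -8, 16, 9]
Extract 36: [36, 35, 16, 10, -8, 9, 36]
Extract 36: [35, 10, 16, 9, -8, 36, 36]
Extract 35: [16, 10, -8, 9, 35, 36, 36]
Extract 16: [10, 9, -8, 16, 35, 36, 36]
Extract 10: [9, -8, 10, 16, 35, 36, 36]
Extract 9: [-8, 9, 10, 16, 35, 36, 36]


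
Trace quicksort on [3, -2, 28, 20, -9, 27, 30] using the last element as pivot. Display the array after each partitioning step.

Partition 1: pivot=30 at index 6 -> [3, -2, 28, 20, -9, 27, 30]
Partition 2: pivot=27 at index 4 -> [3, -2, 20, -9, 27, 28, 30]
Partition 3: pivot=-9 at index 0 -> [-9, -2, 20, 3, 27, 28, 30]
Partition 4: pivot=3 at index 2 -> [-9, -2, 3, 20, 27, 28, 30]


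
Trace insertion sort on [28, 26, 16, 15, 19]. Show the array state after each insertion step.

First element 28 is already 'sorted'
Insert 26: shifted 1 elements -> [26, 28, 16, 15, 19]
Insert 16: shifted 2 elements -> [16, 26, 28, 15, 19]
Insert 15: shifted 3 elements -> [15, 16, 26, 28, 19]
Insert 19: shifted 2 elements -> [15, 16, 19, 26, 28]


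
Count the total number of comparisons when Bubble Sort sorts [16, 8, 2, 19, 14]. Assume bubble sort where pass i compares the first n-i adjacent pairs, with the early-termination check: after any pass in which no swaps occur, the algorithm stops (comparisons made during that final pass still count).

Pass 1: compare adjacent pairs (0,1)..(3,4) = 4 comparison(s), 3 swap(s) -> [8, 2, 16, 14, 19]
Pass 2: compare adjacent pairs (0,1)..(2,3) = 3 comparison(s), 2 swap(s) -> [2, 8, 14, 16, 19]
Pass 3: compare adjacent pairs (0,1)..(1,2) = 2 comparison(s), 0 swap(s) -> [2, 8, 14, 16, 19]
No swaps in this pass, so bubble sort stops here.
Total comparisons: 4 + 3 + 2 = 9


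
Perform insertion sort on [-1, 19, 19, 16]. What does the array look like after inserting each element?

First element -1 is already 'sorted'
Insert 19: shifted 0 elements -> [-1, 19, 19, 16]
Insert 19: shifted 0 elements -> [-1, 19, 19, 16]
Insert 16: shifted 2 elements -> [-1, 16, 19, 19]
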